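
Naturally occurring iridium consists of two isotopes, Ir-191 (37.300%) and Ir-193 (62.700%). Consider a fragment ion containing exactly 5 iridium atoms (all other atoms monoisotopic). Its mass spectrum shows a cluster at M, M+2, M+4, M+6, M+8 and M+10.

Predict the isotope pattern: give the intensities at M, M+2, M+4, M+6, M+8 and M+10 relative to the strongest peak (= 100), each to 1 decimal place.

2.1 : 17.7 : 59.5 : 100.0 : 84.0 : 28.3

Each Ir atom is independently Ir-191 (p = 0.37300) or Ir-193 (q = 0.62700); the cluster is the binomial expansion (p + q)^5.
P(M) = 0.37300^5 = 0.007220
P(M+2) = 5 × 0.37300^4 × 0.62700^1 = 0.060684
P(M+4) = 10 × 0.37300^3 × 0.62700^2 = 0.204015
P(M+6) = 10 × 0.37300^2 × 0.62700^3 = 0.342942
P(M+8) = 5 × 0.37300^1 × 0.62700^4 = 0.288237
P(M+10) = 0.62700^5 = 0.096903
The M+6 peak is largest (0.342942); scaling to 100 gives 2.1 : 17.7 : 59.5 : 100.0 : 84.0 : 28.3.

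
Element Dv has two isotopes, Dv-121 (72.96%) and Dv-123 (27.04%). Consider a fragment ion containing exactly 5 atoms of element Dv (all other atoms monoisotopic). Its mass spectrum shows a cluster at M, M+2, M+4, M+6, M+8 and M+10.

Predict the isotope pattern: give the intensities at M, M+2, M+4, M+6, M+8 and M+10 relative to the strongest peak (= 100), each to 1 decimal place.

54.0 : 100.0 : 74.1 : 27.5 : 5.1 : 0.4

The 5 Dv atoms are independent, so intensities follow the terms of (0.7296 + 0.2704)^5.
P(M) = 0.7296^5 = 0.206740
P(M+2) = 5 × 0.7296^4 × 0.2704^1 = 0.383103
P(M+4) = 10 × 0.7296^3 × 0.2704^2 = 0.283967
P(M+6) = 10 × 0.7296^2 × 0.2704^3 = 0.105242
P(M+8) = 5 × 0.7296^1 × 0.2704^4 = 0.019502
P(M+10) = 0.2704^5 = 0.001446
The M+2 peak is largest (0.383103); scaling to 100 gives 54.0 : 100.0 : 74.1 : 27.5 : 5.1 : 0.4.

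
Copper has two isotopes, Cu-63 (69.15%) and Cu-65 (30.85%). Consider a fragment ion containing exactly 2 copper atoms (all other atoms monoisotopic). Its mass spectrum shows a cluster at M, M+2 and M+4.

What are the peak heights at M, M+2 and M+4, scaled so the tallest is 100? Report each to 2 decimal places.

100.00 : 89.23 : 19.90

Expanding (0.6915 + 0.3085)^2:
P(M) = 0.6915^2 = 0.478172
P(M+2) = 2 × 0.6915^1 × 0.3085^1 = 0.426656
P(M+4) = 0.3085^2 = 0.095172
The M peak is largest (0.478172); scaling to 100 gives 100.00 : 89.23 : 19.90.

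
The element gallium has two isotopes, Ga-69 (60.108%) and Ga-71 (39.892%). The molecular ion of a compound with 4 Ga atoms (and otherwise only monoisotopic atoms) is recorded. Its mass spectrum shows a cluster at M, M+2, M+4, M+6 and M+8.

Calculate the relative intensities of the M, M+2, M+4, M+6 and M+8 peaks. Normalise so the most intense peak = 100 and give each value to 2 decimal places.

Expanding (0.60108 + 0.39892)^4:
P(M) = 0.60108^4 = 0.130536
P(M+2) = 4 × 0.60108^3 × 0.39892^1 = 0.346531
P(M+4) = 6 × 0.60108^2 × 0.39892^2 = 0.344975
P(M+6) = 4 × 0.60108^1 × 0.39892^3 = 0.152633
P(M+8) = 0.39892^4 = 0.025325
The M+2 peak is largest (0.346531); scaling to 100 gives 37.67 : 100.00 : 99.55 : 44.05 : 7.31.

37.67 : 100.00 : 99.55 : 44.05 : 7.31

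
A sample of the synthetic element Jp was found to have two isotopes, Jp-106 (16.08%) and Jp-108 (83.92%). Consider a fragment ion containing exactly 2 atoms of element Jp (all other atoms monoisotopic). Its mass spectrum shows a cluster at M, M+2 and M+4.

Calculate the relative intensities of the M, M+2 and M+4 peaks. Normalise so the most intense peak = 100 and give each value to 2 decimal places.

Expanding (0.1608 + 0.8392)^2:
P(M) = 0.1608^2 = 0.025857
P(M+2) = 2 × 0.1608^1 × 0.8392^1 = 0.269887
P(M+4) = 0.8392^2 = 0.704257
The M+4 peak is largest (0.704257); scaling to 100 gives 3.67 : 38.32 : 100.00.

3.67 : 38.32 : 100.00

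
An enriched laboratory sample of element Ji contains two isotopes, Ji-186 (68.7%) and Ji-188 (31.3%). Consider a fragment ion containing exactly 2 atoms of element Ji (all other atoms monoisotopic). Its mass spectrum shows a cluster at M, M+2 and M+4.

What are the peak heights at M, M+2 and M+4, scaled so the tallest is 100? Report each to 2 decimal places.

100.00 : 91.12 : 20.76

The 2 Ji atoms are independent, so intensities follow the terms of (0.687 + 0.313)^2.
P(M) = 0.687^2 = 0.471969
P(M+2) = 2 × 0.687^1 × 0.313^1 = 0.430062
P(M+4) = 0.313^2 = 0.097969
The M peak is largest (0.471969); scaling to 100 gives 100.00 : 91.12 : 20.76.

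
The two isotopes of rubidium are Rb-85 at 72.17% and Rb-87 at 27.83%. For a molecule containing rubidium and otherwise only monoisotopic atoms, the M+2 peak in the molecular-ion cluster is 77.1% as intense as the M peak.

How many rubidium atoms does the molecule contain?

2

With n Rb atoms, P(M+2)/P(M) = C(n,1)·p^(n−1)q / p^n = n·q/p = n · 0.2783/0.7217.
n = 0.771 × 0.7217/0.2783 = 2.00 ≈ 2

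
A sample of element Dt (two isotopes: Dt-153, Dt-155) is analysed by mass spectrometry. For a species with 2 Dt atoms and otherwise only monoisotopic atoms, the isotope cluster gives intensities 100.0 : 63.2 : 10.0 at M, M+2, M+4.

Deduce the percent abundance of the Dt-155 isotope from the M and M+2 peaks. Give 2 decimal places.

24.01%

Let p = fractional abundance of Dt-153. I(M+2)/I(M) = [C(2,1)·p^1·(1−p)] / p^2 = 2·(1−p)/p = 63.2/100.0 = 0.6320
(1−p)/p = 0.6320/2 = 0.3160  ⇒  p = 1/(1 + 0.3160) = 0.7599
Dt-153: 75.99%, Dt-155: 24.01%.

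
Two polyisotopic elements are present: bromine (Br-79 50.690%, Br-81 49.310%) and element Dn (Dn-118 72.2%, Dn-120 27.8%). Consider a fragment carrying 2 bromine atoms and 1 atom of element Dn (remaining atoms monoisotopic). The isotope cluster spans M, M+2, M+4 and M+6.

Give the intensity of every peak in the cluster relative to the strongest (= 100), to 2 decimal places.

Bromine pattern (n=2): 0.25694761 : 0.49990478 : 0.24314761
Element Dn pattern (n=1): 0.7220 : 0.2780
Convolve the two distributions (both contribute in 2-u steps):
  M: 0.25694761×0.7220 = 0.185516
  M+2: 0.25694761×0.2780 + 0.49990478×0.7220 = 0.432363
  M+4: 0.49990478×0.2780 + 0.24314761×0.7220 = 0.314526
  M+6: 0.24314761×0.2780 = 0.067595
Scale to base peak (0.432363) = 100: 42.91 : 100.00 : 72.75 : 15.63

42.91 : 100.00 : 72.75 : 15.63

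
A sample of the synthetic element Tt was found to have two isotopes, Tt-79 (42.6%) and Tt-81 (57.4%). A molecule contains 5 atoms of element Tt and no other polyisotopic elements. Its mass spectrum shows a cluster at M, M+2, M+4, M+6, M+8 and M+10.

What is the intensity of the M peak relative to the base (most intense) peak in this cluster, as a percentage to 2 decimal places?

Term probabilities: M 0.0140, M+2 0.0945, M+4 0.2547, M+6 0.3432, M+8 0.2312, M+10 0.0623. Base peak = M+6.
P(M+6) = C(5,3) × 0.426^2 × 0.574^3 = 10 × 0.181476 × 0.18911922 = 0.343206 (base)
P(M) = C(5,0) × 0.426^5 × 0.574^0 = 1 × 0.01402969 × 1.0000 = 0.014030
Relative intensity = 0.014030 / 0.343206 × 100 = 4.09

4.09%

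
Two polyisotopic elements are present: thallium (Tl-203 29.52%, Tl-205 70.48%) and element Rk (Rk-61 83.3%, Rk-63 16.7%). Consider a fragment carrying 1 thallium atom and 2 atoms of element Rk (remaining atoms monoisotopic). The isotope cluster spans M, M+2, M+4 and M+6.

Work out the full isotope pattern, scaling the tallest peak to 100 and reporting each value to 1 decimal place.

35.9 : 100.0 : 35.8 : 3.4

Thallium pattern (n=1): 0.2952 : 0.7048
Element Rk pattern (n=2): 0.693889 : 0.278222 : 0.027889
Convolve the two distributions (both contribute in 2-u steps):
  M: 0.2952×0.693889 = 0.204836
  M+2: 0.2952×0.278222 + 0.7048×0.693889 = 0.571184
  M+4: 0.2952×0.027889 + 0.7048×0.278222 = 0.204324
  M+6: 0.7048×0.027889 = 0.019656
Scale to base peak (0.571184) = 100: 35.9 : 100.0 : 35.8 : 3.4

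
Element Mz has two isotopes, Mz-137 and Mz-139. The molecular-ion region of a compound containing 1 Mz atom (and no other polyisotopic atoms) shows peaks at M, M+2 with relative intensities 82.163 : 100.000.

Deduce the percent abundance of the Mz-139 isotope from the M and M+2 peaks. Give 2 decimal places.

Let p = fractional abundance of Mz-137. I(M+2)/I(M) = [C(1,1)·p^0·(1−p)] / p^1 = 1·(1−p)/p = 100.000/82.163 = 1.2171
(1−p)/p = 1.2171/1 = 1.2171  ⇒  p = 1/(1 + 1.2171) = 0.4510
Mz-137: 45.10%, Mz-139: 54.90%.

54.90%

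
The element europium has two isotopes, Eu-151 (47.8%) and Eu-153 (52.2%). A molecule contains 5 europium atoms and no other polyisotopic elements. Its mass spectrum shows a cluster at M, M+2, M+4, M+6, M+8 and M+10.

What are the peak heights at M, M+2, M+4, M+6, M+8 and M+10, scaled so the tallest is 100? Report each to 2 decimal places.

Each Eu atom is independently Eu-151 (p = 0.478) or Eu-153 (q = 0.522); the cluster is the binomial expansion (p + q)^5.
P(M) = 0.478^5 = 0.024954
P(M+2) = 5 × 0.478^4 × 0.522^1 = 0.136255
P(M+4) = 10 × 0.478^3 × 0.522^2 = 0.297594
P(M+6) = 10 × 0.478^2 × 0.522^3 = 0.324988
P(M+8) = 5 × 0.478^1 × 0.522^4 = 0.177452
P(M+10) = 0.522^5 = 0.038757
The M+6 peak is largest (0.324988); scaling to 100 gives 7.68 : 41.93 : 91.57 : 100.00 : 54.60 : 11.93.

7.68 : 41.93 : 91.57 : 100.00 : 54.60 : 11.93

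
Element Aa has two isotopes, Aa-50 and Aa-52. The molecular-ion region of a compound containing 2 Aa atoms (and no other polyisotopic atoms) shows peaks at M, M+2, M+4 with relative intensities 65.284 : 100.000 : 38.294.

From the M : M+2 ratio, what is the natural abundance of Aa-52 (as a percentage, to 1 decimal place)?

43.4%

Let p = fractional abundance of Aa-50. I(M+2)/I(M) = [C(2,1)·p^1·(1−p)] / p^2 = 2·(1−p)/p = 100.000/65.284 = 1.5318
(1−p)/p = 1.5318/2 = 0.7659  ⇒  p = 1/(1 + 0.7659) = 0.5663
Aa-50: 56.6%, Aa-52: 43.4%.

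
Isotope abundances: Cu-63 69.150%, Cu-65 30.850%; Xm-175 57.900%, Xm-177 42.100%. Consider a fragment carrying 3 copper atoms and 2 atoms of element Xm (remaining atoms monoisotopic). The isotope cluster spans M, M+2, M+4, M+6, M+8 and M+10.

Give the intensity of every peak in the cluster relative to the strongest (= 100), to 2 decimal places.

Copper pattern (n=3): 0.33065611 : 0.44254842 : 0.19743483 : 0.02936064
Element Xm pattern (n=2): 0.335241 : 0.487518 : 0.177241
Convolve the two distributions (both contribute in 2-u steps):
  M: 0.33065611×0.335241 = 0.110849
  M+2: 0.33065611×0.487518 + 0.44254842×0.335241 = 0.309561
  M+4: 0.33065611×0.177241 + 0.44254842×0.487518 + 0.19743483×0.335241 = 0.340544
  M+6: 0.44254842×0.177241 + 0.19743483×0.487518 + 0.02936064×0.335241 = 0.184534
  M+8: 0.19743483×0.177241 + 0.02936064×0.487518 = 0.049307
  M+10: 0.02936064×0.177241 = 0.005204
Scale to base peak (0.340544) = 100: 32.55 : 90.90 : 100.00 : 54.19 : 14.48 : 1.53

32.55 : 90.90 : 100.00 : 54.19 : 14.48 : 1.53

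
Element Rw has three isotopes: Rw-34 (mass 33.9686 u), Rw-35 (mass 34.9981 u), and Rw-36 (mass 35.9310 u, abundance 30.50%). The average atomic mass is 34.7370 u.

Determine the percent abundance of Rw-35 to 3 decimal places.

Let x and y be the fractions of Rw-34 and Rw-35. Then x + y = 1 − 0.3050 = 0.6950 and 33.9686x + 34.9981y = 34.7370 − 0.3050×35.9310 = 23.778045.
Substituting: 33.9686x + 34.9981(0.6950 − x) = 23.778045
(33.9686 − 34.9981)x = -0.5456345  ⇒  x = 0.53000, y = 0.16500
Rw-34: 53.000%, Rw-35: 16.500%.

16.500%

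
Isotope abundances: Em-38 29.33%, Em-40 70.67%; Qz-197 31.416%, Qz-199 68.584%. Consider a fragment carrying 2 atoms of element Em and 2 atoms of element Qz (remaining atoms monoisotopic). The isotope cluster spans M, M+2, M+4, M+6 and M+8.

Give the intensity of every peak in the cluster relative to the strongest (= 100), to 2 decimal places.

2.07 : 19.01 : 65.43 : 100.00 : 57.27

Element Em pattern (n=2): 0.08602489 : 0.41455022 : 0.49942489
Element Qz pattern (n=2): 0.09869651 : 0.43092699 : 0.47037651
Convolve the two distributions (both contribute in 2-u steps):
  M: 0.08602489×0.09869651 = 0.008490
  M+2: 0.08602489×0.43092699 + 0.41455022×0.09869651 = 0.077985
  M+4: 0.08602489×0.47037651 + 0.41455022×0.43092699 + 0.49942489×0.09869651 = 0.268396
  M+6: 0.41455022×0.47037651 + 0.49942489×0.43092699 = 0.410210
  M+8: 0.49942489×0.47037651 = 0.234918
Scale to base peak (0.410210) = 100: 2.07 : 19.01 : 65.43 : 100.00 : 57.27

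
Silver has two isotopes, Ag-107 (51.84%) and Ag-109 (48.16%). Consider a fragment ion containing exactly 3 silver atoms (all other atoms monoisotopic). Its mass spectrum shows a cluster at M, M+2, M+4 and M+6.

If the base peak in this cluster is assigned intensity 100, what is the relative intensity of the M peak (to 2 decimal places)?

35.88

(0.5184 + 0.4816)^3 gives M 0.1393, M+2 0.3883, M+4 0.3607, M+6 0.1117; the largest is M+2.
P(M+2) = C(3,1) × 0.5184^2 × 0.4816^1 = 3 × 0.26873856 × 0.4816 = 0.388273 (base)
P(M) = C(3,0) × 0.5184^3 × 0.4816^0 = 1 × 0.13931407 × 1.0000 = 0.139314
Relative intensity = 0.139314 / 0.388273 × 100 = 35.88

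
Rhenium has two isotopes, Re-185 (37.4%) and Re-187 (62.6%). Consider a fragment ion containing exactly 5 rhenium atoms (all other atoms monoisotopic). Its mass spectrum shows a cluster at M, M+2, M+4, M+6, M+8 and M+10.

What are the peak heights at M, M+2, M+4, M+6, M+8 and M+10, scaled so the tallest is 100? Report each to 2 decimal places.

Expanding (0.374 + 0.626)^5:
P(M) = 0.374^5 = 0.007317
P(M+2) = 5 × 0.374^4 × 0.626^1 = 0.061239
P(M+4) = 10 × 0.374^3 × 0.626^2 = 0.205005
P(M+6) = 10 × 0.374^2 × 0.626^3 = 0.343136
P(M+8) = 5 × 0.374^1 × 0.626^4 = 0.287170
P(M+10) = 0.626^5 = 0.096133
The M+6 peak is largest (0.343136); scaling to 100 gives 2.13 : 17.85 : 59.74 : 100.00 : 83.69 : 28.02.

2.13 : 17.85 : 59.74 : 100.00 : 83.69 : 28.02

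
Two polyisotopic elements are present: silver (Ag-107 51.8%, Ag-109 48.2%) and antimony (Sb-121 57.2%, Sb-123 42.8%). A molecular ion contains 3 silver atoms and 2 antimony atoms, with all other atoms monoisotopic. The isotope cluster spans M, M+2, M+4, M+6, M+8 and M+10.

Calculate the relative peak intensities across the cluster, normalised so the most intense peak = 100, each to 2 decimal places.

13.63 : 58.46 : 100.00 : 85.29 : 36.26 : 6.15

Silver pattern (n=3): 0.13899183 : 0.3879965 : 0.3610315 : 0.11198017
Antimony pattern (n=2): 0.327184 : 0.489632 : 0.183184
Convolve the two distributions (both contribute in 2-u steps):
  M: 0.13899183×0.327184 = 0.045476
  M+2: 0.13899183×0.489632 + 0.3879965×0.327184 = 0.195001
  M+4: 0.13899183×0.183184 + 0.3879965×0.489632 + 0.3610315×0.327184 = 0.333560
  M+6: 0.3879965×0.183184 + 0.3610315×0.489632 + 0.11198017×0.327184 = 0.284485
  M+8: 0.3610315×0.183184 + 0.11198017×0.489632 = 0.120964
  M+10: 0.11198017×0.183184 = 0.020513
Scale to base peak (0.333560) = 100: 13.63 : 58.46 : 100.00 : 85.29 : 36.26 : 6.15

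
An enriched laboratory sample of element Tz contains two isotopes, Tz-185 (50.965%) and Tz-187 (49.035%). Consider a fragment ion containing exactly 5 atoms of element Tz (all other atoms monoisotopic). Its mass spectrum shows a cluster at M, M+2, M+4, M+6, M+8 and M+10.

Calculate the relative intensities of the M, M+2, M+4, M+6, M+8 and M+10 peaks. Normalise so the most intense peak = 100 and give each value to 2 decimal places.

Each Tz atom is independently Tz-185 (p = 0.50965) or Tz-187 (q = 0.49035); the cluster is the binomial expansion (p + q)^5.
P(M) = 0.50965^5 = 0.034384
P(M+2) = 5 × 0.50965^4 × 0.49035^1 = 0.165411
P(M+4) = 10 × 0.50965^3 × 0.49035^2 = 0.318294
P(M+6) = 10 × 0.50965^2 × 0.49035^3 = 0.306240
P(M+8) = 5 × 0.50965^1 × 0.49035^4 = 0.147322
P(M+10) = 0.49035^5 = 0.028349
The M+4 peak is largest (0.318294); scaling to 100 gives 10.80 : 51.97 : 100.00 : 96.21 : 46.28 : 8.91.

10.80 : 51.97 : 100.00 : 96.21 : 46.28 : 8.91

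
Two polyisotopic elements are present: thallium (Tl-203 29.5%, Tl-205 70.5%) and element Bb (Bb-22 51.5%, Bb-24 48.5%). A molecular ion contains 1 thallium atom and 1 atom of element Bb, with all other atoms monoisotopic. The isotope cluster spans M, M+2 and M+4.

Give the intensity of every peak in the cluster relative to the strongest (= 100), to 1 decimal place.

30.0 : 100.0 : 67.6

Thallium pattern (n=1): 0.2950 : 0.7050
Element Bb pattern (n=1): 0.5150 : 0.4850
Convolve the two distributions (both contribute in 2-u steps):
  M: 0.2950×0.5150 = 0.151925
  M+2: 0.2950×0.4850 + 0.7050×0.5150 = 0.506150
  M+4: 0.7050×0.4850 = 0.341925
Scale to base peak (0.506150) = 100: 30.0 : 100.0 : 67.6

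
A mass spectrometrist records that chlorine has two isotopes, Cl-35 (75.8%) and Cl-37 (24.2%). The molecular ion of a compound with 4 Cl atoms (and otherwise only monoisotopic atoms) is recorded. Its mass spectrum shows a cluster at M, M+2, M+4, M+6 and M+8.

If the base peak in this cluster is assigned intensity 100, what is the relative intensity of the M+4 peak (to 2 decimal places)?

(0.758 + 0.242)^4 gives M 0.3301, M+2 0.4216, M+4 0.2019, M+6 0.0430, M+8 0.0034; the largest is M+2.
P(M+2) = C(4,1) × 0.758^3 × 0.242^1 = 4 × 0.43551951 × 0.2420 = 0.421583 (base)
P(M+4) = C(4,2) × 0.758^2 × 0.242^2 = 6 × 0.574564 × 0.058564 = 0.201893
Relative intensity = 0.201893 / 0.421583 × 100 = 47.89

47.89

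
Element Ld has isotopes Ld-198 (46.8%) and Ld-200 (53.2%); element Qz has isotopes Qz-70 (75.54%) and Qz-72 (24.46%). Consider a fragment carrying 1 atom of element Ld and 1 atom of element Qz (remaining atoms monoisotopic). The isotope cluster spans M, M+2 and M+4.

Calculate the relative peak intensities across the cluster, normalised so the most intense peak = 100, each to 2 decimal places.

Element Ld pattern (n=1): 0.4680 : 0.5320
Element Qz pattern (n=1): 0.7554 : 0.2446
Convolve the two distributions (both contribute in 2-u steps):
  M: 0.4680×0.7554 = 0.353527
  M+2: 0.4680×0.2446 + 0.5320×0.7554 = 0.516346
  M+4: 0.5320×0.2446 = 0.130127
Scale to base peak (0.516346) = 100: 68.47 : 100.00 : 25.20

68.47 : 100.00 : 25.20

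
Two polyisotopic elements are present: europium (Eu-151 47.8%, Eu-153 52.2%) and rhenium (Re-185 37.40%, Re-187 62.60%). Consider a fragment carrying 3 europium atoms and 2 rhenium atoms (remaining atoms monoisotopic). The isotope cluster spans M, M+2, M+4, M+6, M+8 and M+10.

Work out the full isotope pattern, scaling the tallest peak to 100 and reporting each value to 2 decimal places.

4.45 : 29.49 : 77.24 : 100.00 : 64.05 : 16.25

Europium pattern (n=3): 0.10921535 : 0.35780594 : 0.39074206 : 0.14223665
Rhenium pattern (n=2): 0.139876 : 0.468248 : 0.391876
Convolve the two distributions (both contribute in 2-u steps):
  M: 0.10921535×0.139876 = 0.015277
  M+2: 0.10921535×0.468248 + 0.35780594×0.139876 = 0.101188
  M+4: 0.10921535×0.391876 + 0.35780594×0.468248 + 0.39074206×0.139876 = 0.264996
  M+6: 0.35780594×0.391876 + 0.39074206×0.468248 + 0.14223665×0.139876 = 0.343075
  M+8: 0.39074206×0.391876 + 0.14223665×0.468248 = 0.219724
  M+10: 0.14223665×0.391876 = 0.055739
Scale to base peak (0.343075) = 100: 4.45 : 29.49 : 77.24 : 100.00 : 64.05 : 16.25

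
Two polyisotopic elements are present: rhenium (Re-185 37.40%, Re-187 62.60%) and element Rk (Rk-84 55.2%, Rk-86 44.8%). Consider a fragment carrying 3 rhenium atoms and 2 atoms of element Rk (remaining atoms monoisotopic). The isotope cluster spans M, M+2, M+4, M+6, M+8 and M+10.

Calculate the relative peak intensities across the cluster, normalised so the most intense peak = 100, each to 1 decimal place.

Rhenium pattern (n=3): 0.05231362 : 0.26268713 : 0.43968487 : 0.24531438
Element Rk pattern (n=2): 0.304704 : 0.494592 : 0.200704
Convolve the two distributions (both contribute in 2-u steps):
  M: 0.05231362×0.304704 = 0.015940
  M+2: 0.05231362×0.494592 + 0.26268713×0.304704 = 0.105916
  M+4: 0.05231362×0.200704 + 0.26268713×0.494592 + 0.43968487×0.304704 = 0.274396
  M+6: 0.26268713×0.200704 + 0.43968487×0.494592 + 0.24531438×0.304704 = 0.344935
  M+8: 0.43968487×0.200704 + 0.24531438×0.494592 = 0.209577
  M+10: 0.24531438×0.200704 = 0.049236
Scale to base peak (0.344935) = 100: 4.6 : 30.7 : 79.6 : 100.0 : 60.8 : 14.3

4.6 : 30.7 : 79.6 : 100.0 : 60.8 : 14.3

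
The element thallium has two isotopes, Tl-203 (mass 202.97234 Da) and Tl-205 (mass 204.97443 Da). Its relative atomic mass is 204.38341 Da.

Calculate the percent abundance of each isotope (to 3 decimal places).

With x = fraction of Tl-203 (so Tl-205 is 1 − x):
202.97234·x + 204.97443·(1 − x) = 204.38341
(202.97234 − 204.97443)·x = 204.38341 − 204.97443
x = -0.59102 / -2.00209 = 0.29520 → 29.520% Tl-203, 70.480% Tl-205.

Tl-203: 29.520%, Tl-205: 70.480%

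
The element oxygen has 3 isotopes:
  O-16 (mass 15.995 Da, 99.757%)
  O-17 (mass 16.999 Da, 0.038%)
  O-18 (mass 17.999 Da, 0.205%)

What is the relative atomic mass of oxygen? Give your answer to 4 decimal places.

The abundance-weighted mean is 0.99757 × 15.995 + 0.00038 × 16.999 + 0.00205 × 17.999
= 15.95613 + 0.00646 + 0.03690 = 15.99949 Da

15.9995 Da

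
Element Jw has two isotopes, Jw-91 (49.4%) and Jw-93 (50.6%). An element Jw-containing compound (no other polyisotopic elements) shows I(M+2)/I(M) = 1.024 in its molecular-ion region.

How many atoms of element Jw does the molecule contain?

1

The M+2/M ratio from n Jw atoms is n · q/p = n · 0.506/0.494.
n = 1.024 × 0.494/0.506 = 1.00 ≈ 1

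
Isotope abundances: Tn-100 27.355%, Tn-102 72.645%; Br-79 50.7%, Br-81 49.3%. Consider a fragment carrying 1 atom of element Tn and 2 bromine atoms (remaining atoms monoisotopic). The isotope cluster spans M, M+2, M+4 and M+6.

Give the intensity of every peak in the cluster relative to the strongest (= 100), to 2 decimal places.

Element Tn pattern (n=1): 0.27355 : 0.72645
Bromine pattern (n=2): 0.257049 : 0.499902 : 0.243049
Convolve the two distributions (both contribute in 2-u steps):
  M: 0.27355×0.257049 = 0.070316
  M+2: 0.27355×0.499902 + 0.72645×0.257049 = 0.323481
  M+4: 0.27355×0.243049 + 0.72645×0.499902 = 0.429640
  M+6: 0.72645×0.243049 = 0.176563
Scale to base peak (0.429640) = 100: 16.37 : 75.29 : 100.00 : 41.10

16.37 : 75.29 : 100.00 : 41.10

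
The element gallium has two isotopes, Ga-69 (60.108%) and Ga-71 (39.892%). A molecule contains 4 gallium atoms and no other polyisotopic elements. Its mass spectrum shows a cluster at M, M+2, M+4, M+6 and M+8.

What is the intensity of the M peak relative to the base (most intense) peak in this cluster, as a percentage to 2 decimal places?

37.67%

Term probabilities: M 0.1305, M+2 0.3465, M+4 0.3450, M+6 0.1526, M+8 0.0253. Base peak = M+2.
P(M+2) = C(4,1) × 0.60108^3 × 0.39892^1 = 4 × 0.2171685 × 0.39892 = 0.346531 (base)
P(M) = C(4,0) × 0.60108^4 × 0.39892^0 = 1 × 0.13053564 × 1.0000 = 0.130536
Relative intensity = 0.130536 / 0.346531 × 100 = 37.67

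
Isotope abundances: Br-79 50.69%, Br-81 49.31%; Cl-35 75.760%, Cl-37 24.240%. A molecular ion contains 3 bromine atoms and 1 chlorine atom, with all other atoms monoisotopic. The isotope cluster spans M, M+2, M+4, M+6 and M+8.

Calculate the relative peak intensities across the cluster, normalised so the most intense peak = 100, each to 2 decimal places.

Bromine pattern (n=3): 0.13024674 : 0.3801026 : 0.36975457 : 0.11989609
Chlorine pattern (n=1): 0.7576 : 0.2424
Convolve the two distributions (both contribute in 2-u steps):
  M: 0.13024674×0.7576 = 0.098675
  M+2: 0.13024674×0.2424 + 0.3801026×0.7576 = 0.319538
  M+4: 0.3801026×0.2424 + 0.36975457×0.7576 = 0.372263
  M+6: 0.36975457×0.2424 + 0.11989609×0.7576 = 0.180462
  M+8: 0.11989609×0.2424 = 0.029063
Scale to base peak (0.372263) = 100: 26.51 : 85.84 : 100.00 : 48.48 : 7.81

26.51 : 85.84 : 100.00 : 48.48 : 7.81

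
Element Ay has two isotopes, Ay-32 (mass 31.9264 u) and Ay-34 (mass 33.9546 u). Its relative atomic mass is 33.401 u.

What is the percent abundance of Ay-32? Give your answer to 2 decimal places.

27.30%

With x = fraction of Ay-32 (so Ay-34 is 1 − x):
31.9264·x + 33.9546·(1 − x) = 33.401
(31.9264 − 33.9546)·x = 33.401 − 33.9546
x = -0.5536 / -2.0282 = 0.27295 → 27.30% Ay-32, 72.70% Ay-34.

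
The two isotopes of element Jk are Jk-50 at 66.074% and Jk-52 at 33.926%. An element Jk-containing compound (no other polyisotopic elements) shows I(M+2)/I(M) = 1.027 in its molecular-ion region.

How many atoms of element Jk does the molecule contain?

2

The M+2/M ratio from n Jk atoms is n · q/p = n · 0.33926/0.66074.
n = 1.027 × 0.66074/0.33926 = 2.00 ≈ 2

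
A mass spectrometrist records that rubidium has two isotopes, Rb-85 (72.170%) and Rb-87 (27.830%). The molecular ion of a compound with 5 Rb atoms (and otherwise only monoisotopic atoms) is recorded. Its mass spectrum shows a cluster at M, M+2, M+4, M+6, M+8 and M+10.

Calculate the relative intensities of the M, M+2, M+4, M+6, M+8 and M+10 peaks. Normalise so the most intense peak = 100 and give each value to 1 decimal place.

The 5 Rb atoms are independent, so intensities follow the terms of (0.72170 + 0.27830)^5.
P(M) = 0.72170^5 = 0.195787
P(M+2) = 5 × 0.72170^4 × 0.27830^1 = 0.377494
P(M+4) = 10 × 0.72170^3 × 0.27830^2 = 0.291136
P(M+6) = 10 × 0.72170^2 × 0.27830^3 = 0.112267
P(M+8) = 5 × 0.72170^1 × 0.27830^4 = 0.021646
P(M+10) = 0.27830^5 = 0.001669
The M+2 peak is largest (0.377494); scaling to 100 gives 51.9 : 100.0 : 77.1 : 29.7 : 5.7 : 0.4.

51.9 : 100.0 : 77.1 : 29.7 : 5.7 : 0.4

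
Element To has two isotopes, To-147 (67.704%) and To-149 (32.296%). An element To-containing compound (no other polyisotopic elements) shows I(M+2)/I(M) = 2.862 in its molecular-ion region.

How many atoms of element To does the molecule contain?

The M+2/M ratio from n To atoms is n · q/p = n · 0.32296/0.67704.
n = 2.862 × 0.67704/0.32296 = 6.00 ≈ 6

6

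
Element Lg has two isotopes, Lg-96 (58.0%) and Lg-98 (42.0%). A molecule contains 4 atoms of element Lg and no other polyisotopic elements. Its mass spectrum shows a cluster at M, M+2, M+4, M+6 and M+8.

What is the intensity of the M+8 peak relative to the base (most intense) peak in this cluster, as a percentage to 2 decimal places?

Binomial terms of (0.580 + 0.420)^4: M 0.1132, M+2 0.3278, M+4 0.3560, M+6 0.1719, M+8 0.0311 → M+4 is the base peak.
P(M+4) = C(4,2) × 0.580^2 × 0.420^2 = 6 × 0.3364 × 0.1764 = 0.356046 (base)
P(M+8) = C(4,4) × 0.580^0 × 0.420^4 = 1 × 1.0000 × 0.03111696 = 0.031117
Relative intensity = 0.031117 / 0.356046 × 100 = 8.74

8.74%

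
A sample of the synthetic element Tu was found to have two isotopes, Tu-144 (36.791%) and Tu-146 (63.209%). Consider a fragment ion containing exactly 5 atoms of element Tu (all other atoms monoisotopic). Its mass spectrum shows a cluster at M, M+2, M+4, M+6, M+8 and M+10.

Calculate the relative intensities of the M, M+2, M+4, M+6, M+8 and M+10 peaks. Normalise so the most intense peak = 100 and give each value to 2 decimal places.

Expanding (0.36791 + 0.63209)^5:
P(M) = 0.36791^5 = 0.006741
P(M+2) = 5 × 0.36791^4 × 0.63209^1 = 0.057905
P(M+4) = 10 × 0.36791^3 × 0.63209^2 = 0.198968
P(M+6) = 10 × 0.36791^2 × 0.63209^3 = 0.341838
P(M+8) = 5 × 0.36791^1 × 0.63209^4 = 0.293648
P(M+10) = 0.63209^5 = 0.100901
The M+6 peak is largest (0.341838); scaling to 100 gives 1.97 : 16.94 : 58.21 : 100.00 : 85.90 : 29.52.

1.97 : 16.94 : 58.21 : 100.00 : 85.90 : 29.52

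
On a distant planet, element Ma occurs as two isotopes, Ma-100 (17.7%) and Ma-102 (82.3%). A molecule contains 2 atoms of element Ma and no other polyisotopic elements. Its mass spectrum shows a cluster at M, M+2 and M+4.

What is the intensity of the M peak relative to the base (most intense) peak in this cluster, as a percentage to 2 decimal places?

(0.177 + 0.823)^2 gives M 0.0313, M+2 0.2913, M+4 0.6773; the largest is M+4.
P(M+4) = C(2,2) × 0.177^0 × 0.823^2 = 1 × 1.0000 × 0.677329 = 0.677329 (base)
P(M) = C(2,0) × 0.177^2 × 0.823^0 = 1 × 0.031329 × 1.0000 = 0.031329
Relative intensity = 0.031329 / 0.677329 × 100 = 4.63

4.63%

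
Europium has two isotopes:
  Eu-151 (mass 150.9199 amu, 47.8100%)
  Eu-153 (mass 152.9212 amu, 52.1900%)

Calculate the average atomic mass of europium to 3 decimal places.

Weight each isotope mass by its fractional abundance: 0.478100 × 150.9199 + 0.521900 × 152.9212
= 72.15480 + 79.80957 = 151.96437 amu

151.964 amu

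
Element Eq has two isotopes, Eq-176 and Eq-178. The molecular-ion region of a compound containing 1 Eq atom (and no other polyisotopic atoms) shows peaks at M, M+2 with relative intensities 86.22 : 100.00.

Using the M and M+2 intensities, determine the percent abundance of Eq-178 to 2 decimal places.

If p is the fraction of Eq that is Eq-176, then I(M+2)/I(M) = [C(1,1)·p^0·(1−p)] / p^1 = 1·(1−p)/p = 100.00/86.22 = 1.1598
(1−p)/p = 1.1598/1 = 1.1598  ⇒  p = 1/(1 + 1.1598) = 0.4630
Eq-176: 46.30%, Eq-178: 53.70%.

53.70%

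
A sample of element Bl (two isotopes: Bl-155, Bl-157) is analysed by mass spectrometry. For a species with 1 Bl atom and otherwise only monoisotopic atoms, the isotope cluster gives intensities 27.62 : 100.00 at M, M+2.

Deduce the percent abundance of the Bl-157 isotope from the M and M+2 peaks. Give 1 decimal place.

If p is the fraction of Bl that is Bl-155, then I(M+2)/I(M) = [C(1,1)·p^0·(1−p)] / p^1 = 1·(1−p)/p = 100.00/27.62 = 3.6206
(1−p)/p = 3.6206/1 = 3.6206  ⇒  p = 1/(1 + 3.6206) = 0.2164
Bl-155: 21.6%, Bl-157: 78.4%.

78.4%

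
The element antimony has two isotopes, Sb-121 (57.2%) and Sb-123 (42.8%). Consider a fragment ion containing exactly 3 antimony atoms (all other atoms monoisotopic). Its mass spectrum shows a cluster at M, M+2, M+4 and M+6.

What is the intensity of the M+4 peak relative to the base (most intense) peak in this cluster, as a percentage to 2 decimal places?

74.83%

(0.572 + 0.428)^3 gives M 0.1871, M+2 0.4201, M+4 0.3143, M+6 0.0784; the largest is M+2.
P(M+2) = C(3,1) × 0.572^2 × 0.428^1 = 3 × 0.327184 × 0.4280 = 0.420104 (base)
P(M+4) = C(3,2) × 0.572^1 × 0.428^2 = 3 × 0.5720 × 0.183184 = 0.314344
Relative intensity = 0.314344 / 0.420104 × 100 = 74.83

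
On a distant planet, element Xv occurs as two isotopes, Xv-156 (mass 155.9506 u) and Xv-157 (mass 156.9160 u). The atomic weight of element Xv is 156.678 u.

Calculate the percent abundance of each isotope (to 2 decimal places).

Writing the weighted mean with unknown fraction x of Xv-156:
155.9506·x + 156.9160·(1 − x) = 156.678
(155.9506 − 156.9160)·x = 156.678 − 156.9160
x = -0.2380 / -0.9654 = 0.24653 → 24.65% Xv-156, 75.35% Xv-157.

Xv-156: 24.65%, Xv-157: 75.35%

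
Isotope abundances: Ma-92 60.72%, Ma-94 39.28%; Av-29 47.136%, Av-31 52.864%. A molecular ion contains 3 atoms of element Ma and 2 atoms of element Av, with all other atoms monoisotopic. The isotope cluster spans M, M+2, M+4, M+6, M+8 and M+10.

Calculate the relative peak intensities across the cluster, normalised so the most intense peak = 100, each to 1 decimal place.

Element Ma pattern (n=3): 0.22386969 : 0.43446646 : 0.28105802 : 0.06060583
Element Av pattern (n=2): 0.22218025 : 0.4983595 : 0.27946025
Convolve the two distributions (both contribute in 2-u steps):
  M: 0.22386969×0.22218025 = 0.049739
  M+2: 0.22386969×0.4983595 + 0.43446646×0.22218025 = 0.208097
  M+4: 0.22386969×0.27946025 + 0.43446646×0.4983595 + 0.28105802×0.22218025 = 0.341529
  M+6: 0.43446646×0.27946025 + 0.28105802×0.4983595 + 0.06060583×0.22218025 = 0.274949
  M+8: 0.28105802×0.27946025 + 0.06060583×0.4983595 = 0.108748
  M+10: 0.06060583×0.27946025 = 0.016937
Scale to base peak (0.341529) = 100: 14.6 : 60.9 : 100.0 : 80.5 : 31.8 : 5.0

14.6 : 60.9 : 100.0 : 80.5 : 31.8 : 5.0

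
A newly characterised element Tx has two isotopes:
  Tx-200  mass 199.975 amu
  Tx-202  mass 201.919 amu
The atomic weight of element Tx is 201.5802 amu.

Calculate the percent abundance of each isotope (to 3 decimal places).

Tx-200: 17.428%, Tx-202: 82.572%

Writing the weighted mean with unknown fraction x of Tx-200:
199.975·x + 201.919·(1 − x) = 201.5802
(199.975 − 201.919)·x = 201.5802 − 201.919
x = -0.3388 / -1.944 = 0.17428 → 17.428% Tx-200, 82.572% Tx-202.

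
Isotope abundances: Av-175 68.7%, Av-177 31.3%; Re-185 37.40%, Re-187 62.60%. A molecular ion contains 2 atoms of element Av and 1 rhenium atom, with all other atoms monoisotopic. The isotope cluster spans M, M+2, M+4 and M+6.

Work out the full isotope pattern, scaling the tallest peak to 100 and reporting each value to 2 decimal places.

38.68 : 100.00 : 67.03 : 13.44

Element Av pattern (n=2): 0.471969 : 0.430062 : 0.097969
Rhenium pattern (n=1): 0.3740 : 0.6260
Convolve the two distributions (both contribute in 2-u steps):
  M: 0.471969×0.3740 = 0.176516
  M+2: 0.471969×0.6260 + 0.430062×0.3740 = 0.456296
  M+4: 0.430062×0.6260 + 0.097969×0.3740 = 0.305859
  M+6: 0.097969×0.6260 = 0.061329
Scale to base peak (0.456296) = 100: 38.68 : 100.00 : 67.03 : 13.44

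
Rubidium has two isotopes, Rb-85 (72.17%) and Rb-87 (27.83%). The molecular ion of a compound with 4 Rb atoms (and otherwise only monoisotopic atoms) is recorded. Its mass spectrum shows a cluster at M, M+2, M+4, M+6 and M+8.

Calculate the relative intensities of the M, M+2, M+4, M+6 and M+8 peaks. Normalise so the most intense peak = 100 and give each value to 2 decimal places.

Expanding (0.7217 + 0.2783)^4:
P(M) = 0.7217^4 = 0.271286
P(M+2) = 4 × 0.7217^3 × 0.2783^1 = 0.418450
P(M+4) = 6 × 0.7217^2 × 0.2783^2 = 0.242042
P(M+6) = 4 × 0.7217^1 × 0.2783^3 = 0.062224
P(M+8) = 0.2783^4 = 0.005999
The M+2 peak is largest (0.418450); scaling to 100 gives 64.83 : 100.00 : 57.84 : 14.87 : 1.43.

64.83 : 100.00 : 57.84 : 14.87 : 1.43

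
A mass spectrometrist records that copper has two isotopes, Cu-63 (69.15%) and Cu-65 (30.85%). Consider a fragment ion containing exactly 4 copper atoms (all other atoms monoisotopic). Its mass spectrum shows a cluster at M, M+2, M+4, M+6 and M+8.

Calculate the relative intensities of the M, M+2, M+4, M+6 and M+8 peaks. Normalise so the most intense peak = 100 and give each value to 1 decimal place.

Each Cu atom is independently Cu-63 (p = 0.6915) or Cu-65 (q = 0.3085); the cluster is the binomial expansion (p + q)^4.
P(M) = 0.6915^4 = 0.228649
P(M+2) = 4 × 0.6915^3 × 0.3085^1 = 0.408030
P(M+4) = 6 × 0.6915^2 × 0.3085^2 = 0.273052
P(M+6) = 4 × 0.6915^1 × 0.3085^3 = 0.081212
P(M+8) = 0.3085^4 = 0.009058
The M+2 peak is largest (0.408030); scaling to 100 gives 56.0 : 100.0 : 66.9 : 19.9 : 2.2.

56.0 : 100.0 : 66.9 : 19.9 : 2.2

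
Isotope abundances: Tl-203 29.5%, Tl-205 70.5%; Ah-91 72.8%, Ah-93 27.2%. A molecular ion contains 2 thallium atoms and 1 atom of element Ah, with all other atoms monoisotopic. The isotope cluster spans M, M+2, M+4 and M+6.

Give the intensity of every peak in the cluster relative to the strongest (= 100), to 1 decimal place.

Thallium pattern (n=2): 0.087025 : 0.41595 : 0.497025
Element Ah pattern (n=1): 0.7280 : 0.2720
Convolve the two distributions (both contribute in 2-u steps):
  M: 0.087025×0.7280 = 0.063354
  M+2: 0.087025×0.2720 + 0.41595×0.7280 = 0.326482
  M+4: 0.41595×0.2720 + 0.497025×0.7280 = 0.474973
  M+6: 0.497025×0.2720 = 0.135191
Scale to base peak (0.474973) = 100: 13.3 : 68.7 : 100.0 : 28.5

13.3 : 68.7 : 100.0 : 28.5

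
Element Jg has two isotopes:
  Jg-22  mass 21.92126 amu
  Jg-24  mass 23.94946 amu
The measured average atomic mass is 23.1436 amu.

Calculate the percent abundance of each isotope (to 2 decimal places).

Jg-22: 39.73%, Jg-24: 60.27%

With x = fraction of Jg-22 (so Jg-24 is 1 − x):
21.92126·x + 23.94946·(1 − x) = 23.1436
(21.92126 − 23.94946)·x = 23.1436 − 23.94946
x = -0.80586 / -2.02820 = 0.39733 → 39.73% Jg-22, 60.27% Jg-24.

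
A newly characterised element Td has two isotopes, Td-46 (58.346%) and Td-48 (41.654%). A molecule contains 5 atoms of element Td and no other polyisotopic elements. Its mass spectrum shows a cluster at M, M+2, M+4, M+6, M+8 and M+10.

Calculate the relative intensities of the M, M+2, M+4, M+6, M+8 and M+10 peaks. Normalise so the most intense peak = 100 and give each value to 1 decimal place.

19.6 : 70.0 : 100.0 : 71.4 : 25.5 : 3.6

Expanding (0.58346 + 0.41654)^5:
P(M) = 0.58346^5 = 0.067617
P(M+2) = 5 × 0.58346^4 × 0.41654^1 = 0.241363
P(M+4) = 10 × 0.58346^3 × 0.41654^2 = 0.344625
P(M+6) = 10 × 0.58346^2 × 0.41654^3 = 0.246032
P(M+8) = 5 × 0.58346^1 × 0.41654^4 = 0.087823
P(M+10) = 0.41654^5 = 0.012540
The M+4 peak is largest (0.344625); scaling to 100 gives 19.6 : 70.0 : 100.0 : 71.4 : 25.5 : 3.6.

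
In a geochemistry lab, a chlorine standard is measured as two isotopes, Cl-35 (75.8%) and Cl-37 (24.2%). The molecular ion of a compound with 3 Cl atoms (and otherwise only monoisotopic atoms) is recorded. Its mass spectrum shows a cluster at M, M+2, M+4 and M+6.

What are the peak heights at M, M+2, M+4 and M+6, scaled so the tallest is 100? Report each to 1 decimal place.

100.0 : 95.8 : 30.6 : 3.3

Expanding (0.758 + 0.242)^3:
P(M) = 0.758^3 = 0.435520
P(M+2) = 3 × 0.758^2 × 0.242^1 = 0.417133
P(M+4) = 3 × 0.758^1 × 0.242^2 = 0.133175
P(M+6) = 0.242^3 = 0.014172
The M peak is largest (0.435520); scaling to 100 gives 100.0 : 95.8 : 30.6 : 3.3.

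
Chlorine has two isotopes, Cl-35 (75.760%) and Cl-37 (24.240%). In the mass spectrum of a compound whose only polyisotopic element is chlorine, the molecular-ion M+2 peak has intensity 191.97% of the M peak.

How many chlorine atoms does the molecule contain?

6

For n independent Cl atoms, I(M+2)/I(M) = n · (abundance Cl-37) / (abundance Cl-35) = n · 0.24240/0.75760.
n = 1.9197 × 0.75760/0.24240 = 6.00 ≈ 6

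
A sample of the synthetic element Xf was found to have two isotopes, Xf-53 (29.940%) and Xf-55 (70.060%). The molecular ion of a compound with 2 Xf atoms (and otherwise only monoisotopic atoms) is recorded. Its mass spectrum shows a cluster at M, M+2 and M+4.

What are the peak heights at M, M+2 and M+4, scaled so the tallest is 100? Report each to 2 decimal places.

The 2 Xf atoms are independent, so intensities follow the terms of (0.29940 + 0.70060)^2.
P(M) = 0.29940^2 = 0.089640
P(M+2) = 2 × 0.29940^1 × 0.70060^1 = 0.419519
P(M+4) = 0.70060^2 = 0.490840
The M+4 peak is largest (0.490840); scaling to 100 gives 18.26 : 85.47 : 100.00.

18.26 : 85.47 : 100.00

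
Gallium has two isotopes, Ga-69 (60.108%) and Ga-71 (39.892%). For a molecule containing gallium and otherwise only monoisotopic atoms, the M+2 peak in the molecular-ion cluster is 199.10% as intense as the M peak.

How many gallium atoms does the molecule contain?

For n independent Ga atoms, I(M+2)/I(M) = n · (abundance Ga-71) / (abundance Ga-69) = n · 0.39892/0.60108.
n = 1.9910 × 0.60108/0.39892 = 3.00 ≈ 3

3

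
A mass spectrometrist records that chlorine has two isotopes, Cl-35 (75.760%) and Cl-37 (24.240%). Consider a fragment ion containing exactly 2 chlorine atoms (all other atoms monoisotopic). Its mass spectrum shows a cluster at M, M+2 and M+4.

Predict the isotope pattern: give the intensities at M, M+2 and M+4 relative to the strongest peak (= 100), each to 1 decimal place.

The 2 Cl atoms are independent, so intensities follow the terms of (0.75760 + 0.24240)^2.
P(M) = 0.75760^2 = 0.573958
P(M+2) = 2 × 0.75760^1 × 0.24240^1 = 0.367284
P(M+4) = 0.24240^2 = 0.058758
The M peak is largest (0.573958); scaling to 100 gives 100.0 : 64.0 : 10.2.

100.0 : 64.0 : 10.2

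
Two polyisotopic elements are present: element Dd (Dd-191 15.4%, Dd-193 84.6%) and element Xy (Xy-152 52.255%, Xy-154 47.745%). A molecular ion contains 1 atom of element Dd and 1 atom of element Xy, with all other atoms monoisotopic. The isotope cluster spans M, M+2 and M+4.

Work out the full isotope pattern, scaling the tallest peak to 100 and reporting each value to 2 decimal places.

15.61 : 100.00 : 78.34

Element Dd pattern (n=1): 0.1540 : 0.8460
Element Xy pattern (n=1): 0.52255 : 0.47745
Convolve the two distributions (both contribute in 2-u steps):
  M: 0.1540×0.52255 = 0.080473
  M+2: 0.1540×0.47745 + 0.8460×0.52255 = 0.515605
  M+4: 0.8460×0.47745 = 0.403923
Scale to base peak (0.515605) = 100: 15.61 : 100.00 : 78.34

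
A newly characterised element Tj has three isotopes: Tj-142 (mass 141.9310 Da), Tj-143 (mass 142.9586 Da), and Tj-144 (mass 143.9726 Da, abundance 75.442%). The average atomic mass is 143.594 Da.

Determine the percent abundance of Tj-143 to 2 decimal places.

11.95%

The remaining 24.558% is split between Tj-142 (fraction x) and Tj-143 (fraction 0.24558 − x).
Substituting: 141.9310x + 142.9586(0.24558 − x) = 34.978191108
(141.9310 − 142.9586)x = -0.12958188  ⇒  x = 0.12610, y = 0.11948
Tj-142: 12.61%, Tj-143: 11.95%.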